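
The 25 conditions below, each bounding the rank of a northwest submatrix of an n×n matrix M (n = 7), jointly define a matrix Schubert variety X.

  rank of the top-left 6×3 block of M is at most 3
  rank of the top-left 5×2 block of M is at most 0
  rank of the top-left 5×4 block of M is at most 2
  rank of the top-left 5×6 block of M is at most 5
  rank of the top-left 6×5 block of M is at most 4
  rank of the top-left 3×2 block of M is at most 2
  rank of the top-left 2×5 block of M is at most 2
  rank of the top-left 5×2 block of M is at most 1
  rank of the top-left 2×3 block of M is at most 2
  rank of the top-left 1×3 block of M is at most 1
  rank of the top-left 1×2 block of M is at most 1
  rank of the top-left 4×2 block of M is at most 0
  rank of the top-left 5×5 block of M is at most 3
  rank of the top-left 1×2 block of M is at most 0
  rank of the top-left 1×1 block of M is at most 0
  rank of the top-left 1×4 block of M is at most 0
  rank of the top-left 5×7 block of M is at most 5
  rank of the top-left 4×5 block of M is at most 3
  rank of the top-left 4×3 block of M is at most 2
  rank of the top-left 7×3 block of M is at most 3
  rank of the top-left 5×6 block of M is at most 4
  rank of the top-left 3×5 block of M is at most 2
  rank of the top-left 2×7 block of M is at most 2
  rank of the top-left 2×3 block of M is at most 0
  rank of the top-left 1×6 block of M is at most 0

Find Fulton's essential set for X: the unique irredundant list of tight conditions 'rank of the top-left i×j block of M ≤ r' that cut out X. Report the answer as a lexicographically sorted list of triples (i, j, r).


Propagating the 25 rank bounds to every northwest block:

  R[1]: 0 0 0 0 0 0 1
  R[2]: 0 0 0 1 1 1 2
  R[3]: 0 0 1 2 2 2 3
  R[4]: 0 0 1 2 3 3 4
  R[5]: 0 0 1 2 3 4 5
  R[6]: 1 1 2 3 4 5 6
  R[7]: 1 2 3 4 5 6 7

so w = (7, 4, 3, 5, 6, 1, 2).

|D(w)|=15, |Ess(w)|=3:

[(1, 6, 0), (2, 3, 0), (5, 2, 0)]


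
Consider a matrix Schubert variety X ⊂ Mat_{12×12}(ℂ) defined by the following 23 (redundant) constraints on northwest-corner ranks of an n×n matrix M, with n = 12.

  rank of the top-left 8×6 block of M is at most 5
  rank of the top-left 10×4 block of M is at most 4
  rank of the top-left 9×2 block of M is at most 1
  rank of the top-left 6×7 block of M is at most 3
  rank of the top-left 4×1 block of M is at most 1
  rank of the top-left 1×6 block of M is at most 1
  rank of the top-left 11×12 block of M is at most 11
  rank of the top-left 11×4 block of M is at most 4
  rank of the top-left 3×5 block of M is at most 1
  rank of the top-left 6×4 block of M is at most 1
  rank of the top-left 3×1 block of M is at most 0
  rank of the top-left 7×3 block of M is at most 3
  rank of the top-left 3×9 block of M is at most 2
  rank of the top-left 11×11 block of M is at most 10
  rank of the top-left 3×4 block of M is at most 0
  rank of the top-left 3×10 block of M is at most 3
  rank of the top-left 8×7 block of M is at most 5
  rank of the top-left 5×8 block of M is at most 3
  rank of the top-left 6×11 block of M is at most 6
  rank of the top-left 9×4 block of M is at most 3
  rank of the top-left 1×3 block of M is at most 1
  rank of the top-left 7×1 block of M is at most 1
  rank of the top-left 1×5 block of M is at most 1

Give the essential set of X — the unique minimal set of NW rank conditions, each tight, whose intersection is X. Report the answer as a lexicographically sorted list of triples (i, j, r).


Computing R[i][j] = min implied NW-rank bound (n=12, 23 conditions):

  R[1]: 0 0 0 0 1 1 1 1 1 1 1 1
  R[2]: 0 0 0 0 1 2 2 2 2 2 2 2
  R[3]: 0 0 0 0 1 2 2 2 2 3 3 3
  R[4]: 1 1 1 1 2 3 3 3 3 4 4 4
  R[5]: 1 1 1 1 2 3 3 3 4 5 5 5
  R[6]: 1 1 1 1 2 3 3 4 5 6 6 6
  R[7]: 1 1 2 2 3 4 4 5 6 7 7 7
  R[8]: 1 1 2 3 4 5 5 6 7 8 8 8
  R[9]: 1 1 2 3 4 5 6 7 8 9 9 9
  R[10]: 1 2 3 4 5 6 7 8 9 10 10 10
  R[11]: 1 2 3 4 5 6 7 8 9 10 10 11
  R[12]: 1 2 3 4 5 6 7 8 9 10 11 12

reading off 1-entries of Δ²R: w = (5, 6, 10, 1, 9, 8, 3, 4, 7, 2, 12, 11).

|D(w)|=28, |Ess(w)|=7:

[(3, 4, 0), (3, 9, 2), (5, 8, 3), (6, 4, 1), (6, 7, 3), (9, 2, 1), (11, 11, 10)]


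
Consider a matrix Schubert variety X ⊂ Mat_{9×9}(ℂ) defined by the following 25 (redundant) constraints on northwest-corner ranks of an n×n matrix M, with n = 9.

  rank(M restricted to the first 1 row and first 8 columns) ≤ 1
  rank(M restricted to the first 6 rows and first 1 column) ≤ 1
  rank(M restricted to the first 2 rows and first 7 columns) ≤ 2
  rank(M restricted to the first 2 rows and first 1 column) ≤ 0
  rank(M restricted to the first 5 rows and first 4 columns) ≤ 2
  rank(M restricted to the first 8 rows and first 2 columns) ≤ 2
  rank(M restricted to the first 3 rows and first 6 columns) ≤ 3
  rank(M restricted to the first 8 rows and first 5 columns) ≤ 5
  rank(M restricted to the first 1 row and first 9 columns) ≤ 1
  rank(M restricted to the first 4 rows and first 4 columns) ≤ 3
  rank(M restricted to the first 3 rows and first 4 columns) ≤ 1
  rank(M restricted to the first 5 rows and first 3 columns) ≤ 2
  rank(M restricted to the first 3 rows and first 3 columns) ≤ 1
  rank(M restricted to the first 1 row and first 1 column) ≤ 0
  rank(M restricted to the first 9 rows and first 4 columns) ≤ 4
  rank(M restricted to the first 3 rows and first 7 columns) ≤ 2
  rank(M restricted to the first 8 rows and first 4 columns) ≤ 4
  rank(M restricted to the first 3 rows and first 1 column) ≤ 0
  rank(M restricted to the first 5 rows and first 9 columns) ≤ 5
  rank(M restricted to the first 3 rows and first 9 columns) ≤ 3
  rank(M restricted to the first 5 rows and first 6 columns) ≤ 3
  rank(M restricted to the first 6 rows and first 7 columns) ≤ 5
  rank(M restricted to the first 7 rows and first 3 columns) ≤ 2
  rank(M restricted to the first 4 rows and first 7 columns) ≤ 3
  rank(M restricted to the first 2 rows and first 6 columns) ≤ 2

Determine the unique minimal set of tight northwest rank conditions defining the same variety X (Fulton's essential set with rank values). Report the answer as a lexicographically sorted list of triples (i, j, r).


Reconstructing r_w from the 25 given conditions:

  row 1: 0 | 1 | 1 | 1 | 1 | 1 | 1 | 1 | 1
  row 2: 0 | 1 | 1 | 1 | 2 | 2 | 2 | 2 | 2
  row 3: 0 | 1 | 1 | 1 | 2 | 2 | 2 | 3 | 3
  row 4: 1 | 2 | 2 | 2 | 3 | 3 | 3 | 4 | 4
  row 5: 1 | 2 | 2 | 2 | 3 | 3 | 4 | 5 | 5
  row 6: 1 | 2 | 2 | 3 | 4 | 4 | 5 | 6 | 6
  row 7: 1 | 2 | 2 | 3 | 4 | 5 | 6 | 7 | 7
  row 8: 1 | 2 | 3 | 4 | 5 | 6 | 7 | 8 | 8
  row 9: 1 | 2 | 3 | 4 | 5 | 6 | 7 | 8 | 9

second differences of R give the permutation w = (2, 5, 8, 1, 7, 4, 6, 3, 9).

Fulton essential set (6 of the 14 Rothe cells):

[(3, 1, 0), (3, 4, 1), (3, 7, 2), (5, 4, 2), (5, 6, 3), (7, 3, 2)]


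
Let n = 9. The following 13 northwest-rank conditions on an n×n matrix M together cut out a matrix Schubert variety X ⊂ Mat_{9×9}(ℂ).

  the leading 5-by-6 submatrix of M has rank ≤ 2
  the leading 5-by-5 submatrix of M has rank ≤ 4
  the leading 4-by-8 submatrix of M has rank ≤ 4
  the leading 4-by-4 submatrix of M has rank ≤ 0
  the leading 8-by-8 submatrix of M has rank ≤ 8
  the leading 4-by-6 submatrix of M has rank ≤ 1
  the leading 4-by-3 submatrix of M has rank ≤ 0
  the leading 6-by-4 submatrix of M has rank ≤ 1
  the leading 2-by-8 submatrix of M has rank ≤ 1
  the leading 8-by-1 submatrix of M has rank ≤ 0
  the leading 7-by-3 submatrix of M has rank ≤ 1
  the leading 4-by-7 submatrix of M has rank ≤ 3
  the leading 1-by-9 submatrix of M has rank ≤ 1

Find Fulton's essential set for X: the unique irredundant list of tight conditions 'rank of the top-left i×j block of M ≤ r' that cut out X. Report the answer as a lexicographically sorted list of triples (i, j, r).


Reconstructing r_w from the 13 given conditions:

  R[1]: 0, 0, 0, 0, 1, 1, 1, 1, 1
  R[2]: 0, 0, 0, 0, 1, 1, 1, 1, 2
  R[3]: 0, 0, 0, 0, 1, 1, 2, 2, 3
  R[4]: 0, 0, 0, 0, 1, 1, 2, 3, 4
  R[5]: 0, 1, 1, 1, 2, 2, 3, 4, 5
  R[6]: 0, 1, 1, 1, 2, 3, 4, 5, 6
  R[7]: 0, 1, 1, 2, 3, 4, 5, 6, 7
  R[8]: 0, 1, 2, 3, 4, 5, 6, 7, 8
  R[9]: 1, 2, 3, 4, 5, 6, 7, 8, 9

the unique w with this rank table is (5, 9, 7, 8, 2, 6, 4, 3, 1).

Fulton essential set (6 of the 28 Rothe cells):

[(2, 8, 1), (4, 4, 0), (4, 6, 1), (6, 4, 1), (7, 3, 1), (8, 1, 0)]


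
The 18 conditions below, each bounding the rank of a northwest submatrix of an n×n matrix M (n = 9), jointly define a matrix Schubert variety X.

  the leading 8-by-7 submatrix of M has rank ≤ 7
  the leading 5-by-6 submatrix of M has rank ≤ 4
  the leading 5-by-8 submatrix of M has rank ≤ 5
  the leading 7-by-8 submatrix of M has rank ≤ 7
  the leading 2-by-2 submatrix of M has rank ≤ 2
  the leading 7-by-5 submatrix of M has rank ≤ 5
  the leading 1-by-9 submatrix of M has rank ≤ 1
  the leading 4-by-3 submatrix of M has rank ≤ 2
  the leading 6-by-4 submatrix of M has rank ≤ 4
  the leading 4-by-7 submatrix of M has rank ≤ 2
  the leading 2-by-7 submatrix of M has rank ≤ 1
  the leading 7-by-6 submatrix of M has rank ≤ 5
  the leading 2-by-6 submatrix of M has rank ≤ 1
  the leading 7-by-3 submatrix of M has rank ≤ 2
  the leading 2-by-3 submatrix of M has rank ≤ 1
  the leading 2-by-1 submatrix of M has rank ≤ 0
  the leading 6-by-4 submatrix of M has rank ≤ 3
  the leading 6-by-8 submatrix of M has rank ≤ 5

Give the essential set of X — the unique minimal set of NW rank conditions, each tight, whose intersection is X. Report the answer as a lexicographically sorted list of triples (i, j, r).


The tightest implied rank at each (i,j), from the 18 conditions:

  i=1: 0  1  1  1  1  1  1  1  1
  i=2: 0  1  1  1  1  1  1  2  2
  i=3: 1  2  2  2  2  2  2  3  3
  i=4: 1  2  2  2  2  2  2  3  4
  i=5: 1  2  2  3  3  3  3  4  5
  i=6: 1  2  2  3  4  4  4  5  6
  i=7: 1  2  2  3  4  5  5  6  7
  i=8: 1  2  3  4  5  6  6  7  8
  i=9: 1  2  3  4  5  6  7  8  9

reading off 1-entries of Δ²R: w = (2, 8, 1, 9, 4, 5, 6, 3, 7).

D(w) has 15 cells with 4 SE-corners; essential set:

[(2, 1, 0), (2, 7, 1), (4, 7, 2), (7, 3, 2)]


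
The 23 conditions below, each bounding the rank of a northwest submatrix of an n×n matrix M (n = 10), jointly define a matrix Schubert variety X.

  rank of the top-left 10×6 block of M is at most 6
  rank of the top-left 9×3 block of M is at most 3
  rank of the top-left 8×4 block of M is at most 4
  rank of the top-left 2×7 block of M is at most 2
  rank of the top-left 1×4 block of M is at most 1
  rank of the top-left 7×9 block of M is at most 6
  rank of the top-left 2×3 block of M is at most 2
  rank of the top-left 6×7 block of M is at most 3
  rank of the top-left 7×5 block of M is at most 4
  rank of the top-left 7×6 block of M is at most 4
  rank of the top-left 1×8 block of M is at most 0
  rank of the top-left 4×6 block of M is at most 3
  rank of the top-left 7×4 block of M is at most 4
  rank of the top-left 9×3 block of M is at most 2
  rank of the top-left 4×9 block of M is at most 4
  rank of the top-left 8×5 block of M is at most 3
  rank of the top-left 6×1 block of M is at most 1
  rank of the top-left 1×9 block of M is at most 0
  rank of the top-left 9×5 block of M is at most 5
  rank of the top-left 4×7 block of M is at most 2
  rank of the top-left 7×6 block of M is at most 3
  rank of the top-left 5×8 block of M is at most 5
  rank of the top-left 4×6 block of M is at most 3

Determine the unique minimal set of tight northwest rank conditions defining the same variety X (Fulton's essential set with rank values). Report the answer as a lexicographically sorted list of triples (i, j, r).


Recovering R(i,j) via the rank-extension bound from the 23 conditions:

  0 | 0 | 0 | 0 | 0 | 0 | 0 | 0 | 0 | 1
  1 | 1 | 1 | 1 | 1 | 1 | 1 | 1 | 1 | 2
  1 | 2 | 2 | 2 | 2 | 2 | 2 | 2 | 2 | 3
  1 | 2 | 2 | 2 | 2 | 2 | 2 | 3 | 3 | 4
  1 | 2 | 2 | 3 | 3 | 3 | 3 | 4 | 4 | 5
  1 | 2 | 2 | 3 | 3 | 3 | 3 | 4 | 5 | 6
  1 | 2 | 2 | 3 | 3 | 3 | 4 | 5 | 6 | 7
  1 | 2 | 2 | 3 | 3 | 4 | 5 | 6 | 7 | 8
  1 | 2 | 2 | 3 | 4 | 5 | 6 | 7 | 8 | 9
  1 | 2 | 3 | 4 | 5 | 6 | 7 | 8 | 9 | 10

hence w(1..10) = (10, 1, 2, 8, 4, 9, 7, 6, 5, 3).

D(w) has 25 cells with 6 SE-corners; essential set:

[(1, 9, 0), (4, 7, 2), (6, 7, 3), (7, 6, 3), (8, 5, 3), (9, 3, 2)]


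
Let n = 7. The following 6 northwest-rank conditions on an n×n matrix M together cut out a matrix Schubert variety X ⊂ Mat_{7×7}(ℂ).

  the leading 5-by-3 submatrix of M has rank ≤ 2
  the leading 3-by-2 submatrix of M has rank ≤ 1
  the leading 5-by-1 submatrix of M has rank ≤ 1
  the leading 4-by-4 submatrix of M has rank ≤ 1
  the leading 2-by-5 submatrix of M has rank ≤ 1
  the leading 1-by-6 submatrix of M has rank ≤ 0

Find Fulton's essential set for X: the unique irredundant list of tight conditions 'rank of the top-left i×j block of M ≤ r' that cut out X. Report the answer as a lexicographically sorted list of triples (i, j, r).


Recovering R(i,j) via the rank-extension bound from the 6 conditions:

  0 | 0 | 0 | 0 | 0 | 0 | 1
  1 | 1 | 1 | 1 | 1 | 1 | 2
  1 | 1 | 1 | 1 | 2 | 2 | 3
  1 | 1 | 1 | 1 | 2 | 3 | 4
  1 | 2 | 2 | 2 | 3 | 4 | 5
  1 | 2 | 3 | 3 | 4 | 5 | 6
  1 | 2 | 3 | 4 | 5 | 6 | 7

the unique w with this rank table is (7, 1, 5, 6, 2, 3, 4).

Rothe diagram D(w) (12 cells), 2 SE-corners (essential conditions):

[(1, 6, 0), (4, 4, 1)]


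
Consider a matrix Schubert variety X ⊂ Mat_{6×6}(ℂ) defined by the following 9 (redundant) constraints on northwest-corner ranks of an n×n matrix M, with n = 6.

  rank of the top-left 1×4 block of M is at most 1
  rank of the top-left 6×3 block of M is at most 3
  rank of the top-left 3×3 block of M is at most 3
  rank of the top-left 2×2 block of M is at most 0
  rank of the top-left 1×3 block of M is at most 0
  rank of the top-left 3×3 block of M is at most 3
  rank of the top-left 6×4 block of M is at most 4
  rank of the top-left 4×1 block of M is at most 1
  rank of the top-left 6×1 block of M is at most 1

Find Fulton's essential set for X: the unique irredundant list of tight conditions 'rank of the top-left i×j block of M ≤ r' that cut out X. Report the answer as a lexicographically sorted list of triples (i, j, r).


Reconstructing r_w from the 9 given conditions:

  0, 0, 0, 1, 1, 1
  0, 0, 1, 2, 2, 2
  1, 1, 2, 3, 3, 3
  1, 2, 3, 4, 4, 4
  1, 2, 3, 4, 5, 5
  1, 2, 3, 4, 5, 6

reading off 1-entries of Δ²R: w = (4, 3, 1, 2, 5, 6).

Fulton essential set (2 of the 5 Rothe cells):

[(1, 3, 0), (2, 2, 0)]


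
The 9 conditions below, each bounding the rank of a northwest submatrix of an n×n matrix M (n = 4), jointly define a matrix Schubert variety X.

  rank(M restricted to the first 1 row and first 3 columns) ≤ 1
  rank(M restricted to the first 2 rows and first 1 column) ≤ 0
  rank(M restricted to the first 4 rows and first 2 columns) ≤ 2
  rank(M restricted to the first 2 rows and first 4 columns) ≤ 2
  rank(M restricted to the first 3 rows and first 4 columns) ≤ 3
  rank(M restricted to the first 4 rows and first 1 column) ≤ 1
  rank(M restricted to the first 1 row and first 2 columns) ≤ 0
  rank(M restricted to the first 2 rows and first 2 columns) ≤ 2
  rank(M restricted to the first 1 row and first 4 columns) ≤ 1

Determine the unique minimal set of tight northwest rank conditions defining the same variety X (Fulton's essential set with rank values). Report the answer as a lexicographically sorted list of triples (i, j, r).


Computing R[i][j] = min implied NW-rank bound (n=4, 9 conditions):

  row 1: 0 | 0 | 1 | 1
  row 2: 0 | 1 | 2 | 2
  row 3: 1 | 2 | 3 | 3
  row 4: 1 | 2 | 3 | 4

giving w = (3, 2, 1, 4) via Δ²R.

Rothe diagram D(w) (3 cells), 2 SE-corners (essential conditions):

[(1, 2, 0), (2, 1, 0)]


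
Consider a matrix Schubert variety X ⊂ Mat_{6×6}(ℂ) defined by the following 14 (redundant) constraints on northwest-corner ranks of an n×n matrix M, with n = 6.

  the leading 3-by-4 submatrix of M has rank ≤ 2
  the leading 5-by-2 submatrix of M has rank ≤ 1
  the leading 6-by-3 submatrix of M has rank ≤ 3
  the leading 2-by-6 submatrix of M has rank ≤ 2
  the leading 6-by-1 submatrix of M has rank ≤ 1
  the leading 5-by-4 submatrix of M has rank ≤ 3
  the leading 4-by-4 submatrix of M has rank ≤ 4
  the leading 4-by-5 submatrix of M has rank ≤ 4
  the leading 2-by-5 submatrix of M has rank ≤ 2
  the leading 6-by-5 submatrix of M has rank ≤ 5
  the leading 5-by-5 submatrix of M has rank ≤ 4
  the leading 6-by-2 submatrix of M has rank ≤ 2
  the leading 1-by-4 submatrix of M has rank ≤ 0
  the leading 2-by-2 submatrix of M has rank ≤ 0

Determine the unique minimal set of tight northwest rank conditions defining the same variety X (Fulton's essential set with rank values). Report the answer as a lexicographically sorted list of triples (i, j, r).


Computing R[i][j] = min implied NW-rank bound (n=6, 14 conditions):

  0 0 0 0 1 1
  0 0 1 1 2 2
  1 1 2 2 3 3
  1 1 2 3 4 4
  1 1 2 3 4 5
  1 2 3 4 5 6

reading off 1-entries of Δ²R: w = (5, 3, 1, 4, 6, 2).

D(w) has 8 cells with 3 SE-corners; essential set:

[(1, 4, 0), (2, 2, 0), (5, 2, 1)]


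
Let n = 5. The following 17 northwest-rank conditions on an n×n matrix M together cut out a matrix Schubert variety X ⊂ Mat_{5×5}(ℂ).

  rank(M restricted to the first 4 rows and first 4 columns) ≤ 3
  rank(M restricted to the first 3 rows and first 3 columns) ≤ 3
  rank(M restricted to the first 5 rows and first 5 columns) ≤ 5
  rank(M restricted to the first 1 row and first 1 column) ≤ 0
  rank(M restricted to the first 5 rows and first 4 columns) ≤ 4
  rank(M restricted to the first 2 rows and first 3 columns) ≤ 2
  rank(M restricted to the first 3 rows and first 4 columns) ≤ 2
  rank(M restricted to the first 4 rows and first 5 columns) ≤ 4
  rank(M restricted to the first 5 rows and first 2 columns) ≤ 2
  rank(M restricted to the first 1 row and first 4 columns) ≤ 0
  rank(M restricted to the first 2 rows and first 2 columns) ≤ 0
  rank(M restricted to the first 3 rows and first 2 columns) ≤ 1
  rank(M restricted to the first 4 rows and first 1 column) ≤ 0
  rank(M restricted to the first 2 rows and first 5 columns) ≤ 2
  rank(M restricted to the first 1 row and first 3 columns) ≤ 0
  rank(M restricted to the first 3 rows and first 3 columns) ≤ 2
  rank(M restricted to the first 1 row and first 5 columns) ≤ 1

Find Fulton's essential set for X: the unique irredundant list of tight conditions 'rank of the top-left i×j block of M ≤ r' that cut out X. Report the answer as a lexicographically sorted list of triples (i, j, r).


Propagating the 17 rank bounds to every northwest block:

  row 1: 0, 0, 0, 0, 1
  row 2: 0, 0, 1, 1, 2
  row 3: 0, 1, 2, 2, 3
  row 4: 0, 1, 2, 3, 4
  row 5: 1, 2, 3, 4, 5

hence w(1..5) = (5, 3, 2, 4, 1).

ℓ(w)=8; the 3 essential cells (i,j,r):

[(1, 4, 0), (2, 2, 0), (4, 1, 0)]


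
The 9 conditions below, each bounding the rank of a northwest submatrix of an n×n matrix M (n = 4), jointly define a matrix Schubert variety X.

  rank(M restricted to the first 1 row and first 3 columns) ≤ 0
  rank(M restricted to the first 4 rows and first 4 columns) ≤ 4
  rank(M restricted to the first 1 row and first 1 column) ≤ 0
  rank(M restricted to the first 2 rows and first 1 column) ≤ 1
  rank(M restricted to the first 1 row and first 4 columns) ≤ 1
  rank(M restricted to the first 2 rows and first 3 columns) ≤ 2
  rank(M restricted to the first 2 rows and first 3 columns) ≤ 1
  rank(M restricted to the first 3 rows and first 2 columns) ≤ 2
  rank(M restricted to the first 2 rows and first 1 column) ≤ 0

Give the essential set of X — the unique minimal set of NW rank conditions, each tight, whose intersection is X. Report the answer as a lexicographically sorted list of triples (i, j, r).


Reconstructing r_w from the 9 given conditions:

  0  0  0  1
  0  1  1  2
  1  2  2  3
  1  2  3  4

hence w(1..4) = (4, 2, 1, 3).

ℓ(w)=4; the 2 essential cells (i,j,r):

[(1, 3, 0), (2, 1, 0)]


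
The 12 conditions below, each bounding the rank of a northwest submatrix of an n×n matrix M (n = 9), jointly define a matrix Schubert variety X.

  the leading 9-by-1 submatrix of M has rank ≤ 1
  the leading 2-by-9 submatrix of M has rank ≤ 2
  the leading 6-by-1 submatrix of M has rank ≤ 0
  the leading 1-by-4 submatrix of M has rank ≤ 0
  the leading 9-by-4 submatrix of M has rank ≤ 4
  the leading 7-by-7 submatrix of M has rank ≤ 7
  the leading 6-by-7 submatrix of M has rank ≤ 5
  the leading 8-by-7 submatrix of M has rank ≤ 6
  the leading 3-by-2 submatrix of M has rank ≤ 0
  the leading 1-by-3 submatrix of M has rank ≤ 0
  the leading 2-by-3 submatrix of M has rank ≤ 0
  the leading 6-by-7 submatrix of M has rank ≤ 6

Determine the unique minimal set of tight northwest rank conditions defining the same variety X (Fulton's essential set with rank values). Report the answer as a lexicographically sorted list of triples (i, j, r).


Propagating the 12 rank bounds to every northwest block:

  i=1: 0 0 0 0 1 1 1 1 1
  i=2: 0 0 0 1 2 2 2 2 2
  i=3: 0 0 1 2 3 3 3 3 3
  i=4: 0 1 2 3 4 4 4 4 4
  i=5: 0 1 2 3 4 5 5 5 5
  i=6: 0 1 2 3 4 5 5 6 6
  i=7: 1 2 3 4 5 6 6 7 7
  i=8: 1 2 3 4 5 6 6 7 8
  i=9: 1 2 3 4 5 6 7 8 9

hence w(1..9) = (5, 4, 3, 2, 6, 8, 1, 9, 7).

D(w) has 14 cells with 6 SE-corners; essential set:

[(1, 4, 0), (2, 3, 0), (3, 2, 0), (6, 1, 0), (6, 7, 5), (8, 7, 6)]


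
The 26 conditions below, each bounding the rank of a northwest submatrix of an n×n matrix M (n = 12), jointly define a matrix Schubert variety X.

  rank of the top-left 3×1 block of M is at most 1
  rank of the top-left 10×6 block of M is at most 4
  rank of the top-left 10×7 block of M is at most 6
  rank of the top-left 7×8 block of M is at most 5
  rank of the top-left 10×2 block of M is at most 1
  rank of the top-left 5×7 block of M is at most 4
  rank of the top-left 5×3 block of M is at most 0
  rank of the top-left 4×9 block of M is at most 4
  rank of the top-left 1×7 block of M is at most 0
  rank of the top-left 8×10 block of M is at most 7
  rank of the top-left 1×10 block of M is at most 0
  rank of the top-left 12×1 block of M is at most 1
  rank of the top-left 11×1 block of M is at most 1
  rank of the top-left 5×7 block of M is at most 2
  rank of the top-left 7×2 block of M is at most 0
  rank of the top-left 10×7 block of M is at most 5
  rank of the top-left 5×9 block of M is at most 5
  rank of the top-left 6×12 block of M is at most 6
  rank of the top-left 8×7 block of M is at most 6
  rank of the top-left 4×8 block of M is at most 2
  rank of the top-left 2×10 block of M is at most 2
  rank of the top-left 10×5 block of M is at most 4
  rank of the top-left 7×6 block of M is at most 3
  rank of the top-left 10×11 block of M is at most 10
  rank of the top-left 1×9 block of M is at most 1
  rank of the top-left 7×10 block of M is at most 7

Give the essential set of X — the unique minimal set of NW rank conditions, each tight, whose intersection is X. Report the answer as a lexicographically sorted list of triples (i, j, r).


Recovering R(i,j) via the rank-extension bound from the 26 conditions:

  i=1: 0, 0, 0, 0, 0, 0, 0, 0, 0, 0, 1, 1
  i=2: 0, 0, 0, 1, 1, 1, 1, 1, 1, 1, 2, 2
  i=3: 0, 0, 0, 1, 2, 2, 2, 2, 2, 2, 3, 3
  i=4: 0, 0, 0, 1, 2, 2, 2, 2, 3, 3, 4, 4
  i=5: 0, 0, 0, 1, 2, 2, 2, 3, 4, 4, 5, 5
  i=6: 0, 0, 1, 2, 3, 3, 3, 4, 5, 5, 6, 6
  i=7: 0, 0, 1, 2, 3, 3, 4, 5, 6, 6, 7, 7
  i=8: 1, 1, 2, 3, 4, 4, 5, 6, 7, 7, 8, 8
  i=9: 1, 1, 2, 3, 4, 4, 5, 6, 7, 8, 9, 9
  i=10: 1, 1, 2, 3, 4, 4, 5, 6, 7, 8, 9, 10
  i=11: 1, 2, 3, 4, 5, 5, 6, 7, 8, 9, 10, 11
  i=12: 1, 2, 3, 4, 5, 6, 7, 8, 9, 10, 11, 12

reading off 1-entries of Δ²R: w = (11, 4, 5, 9, 8, 3, 7, 1, 10, 12, 2, 6).

Fulton essential set (8 of the 36 Rothe cells):

[(1, 10, 0), (4, 8, 2), (5, 3, 0), (5, 7, 2), (7, 2, 0), (7, 6, 3), (10, 2, 1), (10, 6, 4)]


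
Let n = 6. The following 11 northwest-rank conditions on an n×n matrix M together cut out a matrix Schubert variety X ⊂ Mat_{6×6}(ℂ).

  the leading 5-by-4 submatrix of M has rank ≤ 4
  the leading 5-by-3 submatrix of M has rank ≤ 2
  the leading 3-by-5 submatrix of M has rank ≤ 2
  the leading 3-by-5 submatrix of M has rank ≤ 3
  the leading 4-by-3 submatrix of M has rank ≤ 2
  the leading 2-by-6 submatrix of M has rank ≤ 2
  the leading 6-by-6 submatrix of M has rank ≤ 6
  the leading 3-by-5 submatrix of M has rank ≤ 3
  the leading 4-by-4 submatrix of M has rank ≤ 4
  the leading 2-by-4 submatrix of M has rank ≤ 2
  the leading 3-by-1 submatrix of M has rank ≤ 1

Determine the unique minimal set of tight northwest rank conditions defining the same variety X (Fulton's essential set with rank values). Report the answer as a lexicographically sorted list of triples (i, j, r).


Propagating the 11 rank bounds to every northwest block:

  R[1]: 1, 1, 1, 1, 1, 1
  R[2]: 1, 2, 2, 2, 2, 2
  R[3]: 1, 2, 2, 2, 2, 3
  R[4]: 1, 2, 2, 3, 3, 4
  R[5]: 1, 2, 2, 3, 4, 5
  R[6]: 1, 2, 3, 4, 5, 6

so w = (1, 2, 6, 4, 5, 3).

Rothe diagram D(w) (5 cells), 2 SE-corners (essential conditions):

[(3, 5, 2), (5, 3, 2)]


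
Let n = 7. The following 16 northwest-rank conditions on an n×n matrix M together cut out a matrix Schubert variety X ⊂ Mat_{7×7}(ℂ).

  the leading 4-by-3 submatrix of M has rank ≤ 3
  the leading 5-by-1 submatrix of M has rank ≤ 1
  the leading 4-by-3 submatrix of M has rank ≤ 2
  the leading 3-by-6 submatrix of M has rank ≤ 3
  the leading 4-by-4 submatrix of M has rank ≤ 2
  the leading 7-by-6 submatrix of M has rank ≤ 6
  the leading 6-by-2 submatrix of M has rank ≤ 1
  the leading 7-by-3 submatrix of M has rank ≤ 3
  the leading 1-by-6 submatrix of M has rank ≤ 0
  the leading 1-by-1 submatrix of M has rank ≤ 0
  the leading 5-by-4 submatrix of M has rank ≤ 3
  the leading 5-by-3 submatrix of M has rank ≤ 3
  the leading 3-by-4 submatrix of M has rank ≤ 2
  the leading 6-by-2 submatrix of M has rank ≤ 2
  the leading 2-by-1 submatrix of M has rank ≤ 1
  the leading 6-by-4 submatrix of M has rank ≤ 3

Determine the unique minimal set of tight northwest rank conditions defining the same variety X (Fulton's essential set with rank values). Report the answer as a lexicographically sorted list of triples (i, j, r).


Recovering R(i,j) via the rank-extension bound from the 16 conditions:

  R[1]: 0  0  0  0  0  0  1
  R[2]: 1  1  1  1  1  1  2
  R[3]: 1  1  2  2  2  2  3
  R[4]: 1  1  2  2  3  3  4
  R[5]: 1  1  2  3  4  4  5
  R[6]: 1  1  2  3  4  5  6
  R[7]: 1  2  3  4  5  6  7

the unique w with this rank table is (7, 1, 3, 5, 4, 6, 2).

3 SE-corners of the 11-cell Rothe diagram give Ess(w):

[(1, 6, 0), (4, 4, 2), (6, 2, 1)]


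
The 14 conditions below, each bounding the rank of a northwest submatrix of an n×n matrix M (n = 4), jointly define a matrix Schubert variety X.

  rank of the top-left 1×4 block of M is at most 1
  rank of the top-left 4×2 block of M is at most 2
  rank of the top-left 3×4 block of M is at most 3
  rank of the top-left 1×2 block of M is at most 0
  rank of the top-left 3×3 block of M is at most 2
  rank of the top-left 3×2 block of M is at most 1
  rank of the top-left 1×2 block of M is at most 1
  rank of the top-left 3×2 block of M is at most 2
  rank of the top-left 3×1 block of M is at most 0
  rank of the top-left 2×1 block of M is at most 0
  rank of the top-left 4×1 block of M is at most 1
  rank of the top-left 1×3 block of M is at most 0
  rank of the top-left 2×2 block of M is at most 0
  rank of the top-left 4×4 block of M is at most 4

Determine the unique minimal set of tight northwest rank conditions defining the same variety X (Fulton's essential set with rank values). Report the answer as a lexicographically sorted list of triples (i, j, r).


Recovering R(i,j) via the rank-extension bound from the 14 conditions:

  R[1]: 0  0  0  1
  R[2]: 0  0  1  2
  R[3]: 0  1  2  3
  R[4]: 1  2  3  4

giving w = (4, 3, 2, 1) via Δ²R.

|D(w)|=6, |Ess(w)|=3:

[(1, 3, 0), (2, 2, 0), (3, 1, 0)]


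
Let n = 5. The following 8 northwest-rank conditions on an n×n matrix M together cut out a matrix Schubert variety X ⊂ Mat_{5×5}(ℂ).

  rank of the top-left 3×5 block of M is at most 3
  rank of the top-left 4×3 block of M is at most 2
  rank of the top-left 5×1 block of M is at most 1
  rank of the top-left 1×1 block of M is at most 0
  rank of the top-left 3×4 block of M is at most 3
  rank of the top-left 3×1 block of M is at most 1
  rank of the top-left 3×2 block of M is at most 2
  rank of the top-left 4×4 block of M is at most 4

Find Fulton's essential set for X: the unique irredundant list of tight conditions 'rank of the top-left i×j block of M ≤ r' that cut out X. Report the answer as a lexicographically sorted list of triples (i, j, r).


Computing R[i][j] = min implied NW-rank bound (n=5, 8 conditions):

  i=1: 0 | 1 | 1 | 1 | 1
  i=2: 1 | 2 | 2 | 2 | 2
  i=3: 1 | 2 | 2 | 3 | 3
  i=4: 1 | 2 | 2 | 3 | 4
  i=5: 1 | 2 | 3 | 4 | 5

hence w(1..5) = (2, 1, 4, 5, 3).

|D(w)|=3, |Ess(w)|=2:

[(1, 1, 0), (4, 3, 2)]


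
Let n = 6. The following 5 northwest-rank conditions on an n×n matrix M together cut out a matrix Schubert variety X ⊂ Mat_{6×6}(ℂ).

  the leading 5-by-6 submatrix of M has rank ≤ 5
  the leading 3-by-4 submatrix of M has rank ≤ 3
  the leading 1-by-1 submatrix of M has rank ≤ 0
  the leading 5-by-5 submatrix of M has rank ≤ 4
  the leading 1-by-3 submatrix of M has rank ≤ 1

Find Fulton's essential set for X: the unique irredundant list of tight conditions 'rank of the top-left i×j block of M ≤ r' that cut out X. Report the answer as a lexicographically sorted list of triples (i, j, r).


Rank table r_w(6×6) implied by the 5 constraints:

  row 1: 0, 1, 1, 1, 1, 1
  row 2: 1, 2, 2, 2, 2, 2
  row 3: 1, 2, 3, 3, 3, 3
  row 4: 1, 2, 3, 4, 4, 4
  row 5: 1, 2, 3, 4, 4, 5
  row 6: 1, 2, 3, 4, 5, 6

second differences of R give the permutation w = (2, 1, 3, 4, 6, 5).

ℓ(w)=2; the 2 essential cells (i,j,r):

[(1, 1, 0), (5, 5, 4)]


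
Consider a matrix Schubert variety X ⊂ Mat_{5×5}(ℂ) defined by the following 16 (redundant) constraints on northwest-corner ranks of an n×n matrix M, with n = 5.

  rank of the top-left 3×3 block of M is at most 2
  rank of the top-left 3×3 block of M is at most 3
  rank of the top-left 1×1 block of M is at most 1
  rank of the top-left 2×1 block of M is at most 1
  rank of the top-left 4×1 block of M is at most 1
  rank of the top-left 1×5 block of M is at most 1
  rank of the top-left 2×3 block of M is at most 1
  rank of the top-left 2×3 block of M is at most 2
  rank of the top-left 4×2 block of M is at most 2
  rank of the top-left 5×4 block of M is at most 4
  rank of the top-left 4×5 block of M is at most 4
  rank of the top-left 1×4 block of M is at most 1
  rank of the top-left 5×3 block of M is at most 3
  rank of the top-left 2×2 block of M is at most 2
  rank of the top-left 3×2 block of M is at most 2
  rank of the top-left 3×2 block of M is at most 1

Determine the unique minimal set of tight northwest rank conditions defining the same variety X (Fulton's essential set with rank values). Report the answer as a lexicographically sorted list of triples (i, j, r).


Recovering R(i,j) via the rank-extension bound from the 16 conditions:

  i=1: 1  1  1  1  1
  i=2: 1  1  1  2  2
  i=3: 1  1  2  3  3
  i=4: 1  2  3  4  4
  i=5: 1  2  3  4  5

giving w = (1, 4, 3, 2, 5) via Δ²R.

Fulton essential set (2 of the 3 Rothe cells):

[(2, 3, 1), (3, 2, 1)]


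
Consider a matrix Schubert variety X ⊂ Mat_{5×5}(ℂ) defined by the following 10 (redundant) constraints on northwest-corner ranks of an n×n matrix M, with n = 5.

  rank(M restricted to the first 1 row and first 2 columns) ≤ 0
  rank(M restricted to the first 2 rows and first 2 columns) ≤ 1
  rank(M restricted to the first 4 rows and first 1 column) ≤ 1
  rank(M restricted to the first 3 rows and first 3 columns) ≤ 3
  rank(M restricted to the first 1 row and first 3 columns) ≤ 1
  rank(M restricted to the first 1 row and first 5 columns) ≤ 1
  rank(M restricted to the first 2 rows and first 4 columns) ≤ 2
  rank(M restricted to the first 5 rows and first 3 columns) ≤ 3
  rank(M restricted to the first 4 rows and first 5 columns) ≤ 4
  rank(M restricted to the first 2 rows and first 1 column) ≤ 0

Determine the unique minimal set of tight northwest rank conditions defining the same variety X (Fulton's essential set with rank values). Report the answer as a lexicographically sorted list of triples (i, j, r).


Recovering R(i,j) via the rank-extension bound from the 10 conditions:

  row 1: 0 0 1 1 1
  row 2: 0 1 2 2 2
  row 3: 1 2 3 3 3
  row 4: 1 2 3 4 4
  row 5: 1 2 3 4 5

the unique w with this rank table is (3, 2, 1, 4, 5).

|D(w)|=3, |Ess(w)|=2:

[(1, 2, 0), (2, 1, 0)]


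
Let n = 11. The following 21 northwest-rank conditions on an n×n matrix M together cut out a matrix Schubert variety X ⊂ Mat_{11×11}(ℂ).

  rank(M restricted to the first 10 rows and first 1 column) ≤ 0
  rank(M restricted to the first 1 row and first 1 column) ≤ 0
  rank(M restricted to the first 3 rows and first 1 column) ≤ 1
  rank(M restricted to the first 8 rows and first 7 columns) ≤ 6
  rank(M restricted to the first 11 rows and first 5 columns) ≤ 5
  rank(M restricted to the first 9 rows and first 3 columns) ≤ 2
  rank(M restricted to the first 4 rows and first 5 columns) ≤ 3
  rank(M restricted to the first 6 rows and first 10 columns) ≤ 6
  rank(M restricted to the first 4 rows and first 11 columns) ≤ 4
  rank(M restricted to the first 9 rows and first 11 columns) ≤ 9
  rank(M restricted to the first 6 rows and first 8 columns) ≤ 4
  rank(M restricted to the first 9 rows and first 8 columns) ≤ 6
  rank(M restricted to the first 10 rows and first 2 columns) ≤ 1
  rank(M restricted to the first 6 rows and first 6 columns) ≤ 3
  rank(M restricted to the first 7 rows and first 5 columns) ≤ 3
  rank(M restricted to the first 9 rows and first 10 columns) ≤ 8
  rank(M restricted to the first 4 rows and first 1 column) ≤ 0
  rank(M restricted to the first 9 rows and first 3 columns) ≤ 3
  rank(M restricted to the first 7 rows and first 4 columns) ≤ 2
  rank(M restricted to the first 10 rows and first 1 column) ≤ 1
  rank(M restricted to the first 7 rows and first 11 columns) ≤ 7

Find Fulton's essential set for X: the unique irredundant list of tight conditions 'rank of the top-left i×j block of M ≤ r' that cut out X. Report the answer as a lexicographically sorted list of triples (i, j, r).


The tightest implied rank at each (i,j), from the 21 conditions:

  row 1: 0 | 1 | 1 | 1 | 1 | 1 | 1 | 1 | 1 | 1 | 1
  row 2: 0 | 1 | 2 | 2 | 2 | 2 | 2 | 2 | 2 | 2 | 2
  row 3: 0 | 1 | 2 | 2 | 3 | 3 | 3 | 3 | 3 | 3 | 3
  row 4: 0 | 1 | 2 | 2 | 3 | 3 | 4 | 4 | 4 | 4 | 4
  row 5: 0 | 1 | 2 | 2 | 3 | 3 | 4 | 4 | 5 | 5 | 5
  row 6: 0 | 1 | 2 | 2 | 3 | 3 | 4 | 4 | 5 | 6 | 6
  row 7: 0 | 1 | 2 | 2 | 3 | 4 | 5 | 5 | 6 | 7 | 7
  row 8: 0 | 1 | 2 | 3 | 4 | 5 | 6 | 6 | 7 | 8 | 8
  row 9: 0 | 1 | 2 | 3 | 4 | 5 | 6 | 6 | 7 | 8 | 9
  row 10: 0 | 1 | 2 | 3 | 4 | 5 | 6 | 7 | 8 | 9 | 10
  row 11: 1 | 2 | 3 | 4 | 5 | 6 | 7 | 8 | 9 | 10 | 11

so w = (2, 3, 5, 7, 9, 10, 6, 4, 11, 8, 1).

D(w) has 21 cells with 5 SE-corners; essential set:

[(6, 6, 3), (6, 8, 4), (7, 4, 2), (9, 8, 6), (10, 1, 0)]


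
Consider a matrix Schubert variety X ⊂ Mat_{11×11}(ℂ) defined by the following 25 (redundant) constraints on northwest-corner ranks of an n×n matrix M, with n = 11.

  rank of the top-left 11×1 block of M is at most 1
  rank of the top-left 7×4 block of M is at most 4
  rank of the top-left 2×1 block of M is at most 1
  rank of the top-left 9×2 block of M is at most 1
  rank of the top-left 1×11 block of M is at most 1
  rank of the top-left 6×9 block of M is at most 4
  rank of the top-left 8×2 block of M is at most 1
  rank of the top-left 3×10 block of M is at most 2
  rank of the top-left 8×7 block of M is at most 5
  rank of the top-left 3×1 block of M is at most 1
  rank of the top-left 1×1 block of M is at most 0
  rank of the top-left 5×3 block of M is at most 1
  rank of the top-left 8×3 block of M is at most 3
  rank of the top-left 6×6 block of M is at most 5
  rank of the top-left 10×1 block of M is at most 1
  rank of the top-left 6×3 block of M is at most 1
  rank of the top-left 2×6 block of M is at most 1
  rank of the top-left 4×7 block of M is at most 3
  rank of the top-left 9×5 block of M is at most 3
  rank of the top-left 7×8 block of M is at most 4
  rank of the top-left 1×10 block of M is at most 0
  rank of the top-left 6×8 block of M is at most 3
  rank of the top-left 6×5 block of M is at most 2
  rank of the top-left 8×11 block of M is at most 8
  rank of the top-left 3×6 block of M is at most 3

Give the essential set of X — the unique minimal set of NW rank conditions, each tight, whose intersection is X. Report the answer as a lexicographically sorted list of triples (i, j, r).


Propagating the 25 rank bounds to every northwest block:

  0  0  0  0  0  0  0  0  0  0  1
  1  1  1  1  1  1  1  1  1  1  2
  1  1  1  2  2  2  2  2  2  2  3
  1  1  1  2  2  3  3  3  3  3  4
  1  1  1  2  2  3  3  3  4  4  5
  1  1  1  2  2  3  3  3  4  5  6
  1  1  2  3  3  4  4  4  5  6  7
  1  1  2  3  3  4  5  5  6  7  8
  1  1  2  3  3  4  5  6  7  8  9
  1  2  3  4  4  5  6  7  8  9  10
  1  2  3  4  5  6  7  8  9  10  11

hence w(1..11) = (11, 1, 4, 6, 9, 10, 3, 7, 8, 2, 5).

Rothe diagram D(w) (30 cells), 6 SE-corners (essential conditions):

[(1, 10, 0), (6, 3, 1), (6, 5, 2), (6, 8, 3), (9, 2, 1), (9, 5, 3)]


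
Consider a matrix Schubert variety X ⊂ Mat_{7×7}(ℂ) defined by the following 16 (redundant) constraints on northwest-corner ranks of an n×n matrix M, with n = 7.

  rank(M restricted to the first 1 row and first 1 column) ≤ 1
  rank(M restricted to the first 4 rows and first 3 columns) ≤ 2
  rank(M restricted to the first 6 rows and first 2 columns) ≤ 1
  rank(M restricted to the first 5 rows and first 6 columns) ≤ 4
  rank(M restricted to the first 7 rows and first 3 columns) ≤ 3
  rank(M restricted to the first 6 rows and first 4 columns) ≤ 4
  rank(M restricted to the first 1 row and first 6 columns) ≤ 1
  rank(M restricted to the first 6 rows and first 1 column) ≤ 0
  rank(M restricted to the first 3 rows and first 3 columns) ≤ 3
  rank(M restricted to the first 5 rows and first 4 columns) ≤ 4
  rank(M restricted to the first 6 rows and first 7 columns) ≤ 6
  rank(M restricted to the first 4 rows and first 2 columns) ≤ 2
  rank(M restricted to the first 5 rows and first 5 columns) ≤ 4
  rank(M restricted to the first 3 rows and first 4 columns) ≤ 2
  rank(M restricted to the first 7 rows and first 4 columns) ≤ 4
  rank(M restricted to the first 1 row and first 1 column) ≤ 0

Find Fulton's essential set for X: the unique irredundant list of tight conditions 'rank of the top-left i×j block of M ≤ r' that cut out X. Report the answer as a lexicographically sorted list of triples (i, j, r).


Recovering R(i,j) via the rank-extension bound from the 16 conditions:

  i=1: 0, 1, 1, 1, 1, 1, 1
  i=2: 0, 1, 2, 2, 2, 2, 2
  i=3: 0, 1, 2, 2, 3, 3, 3
  i=4: 0, 1, 2, 3, 4, 4, 4
  i=5: 0, 1, 2, 3, 4, 4, 5
  i=6: 0, 1, 2, 3, 4, 5, 6
  i=7: 1, 2, 3, 4, 5, 6, 7

giving w = (2, 3, 5, 4, 7, 6, 1) via Δ²R.

3 SE-corners of the 8-cell Rothe diagram give Ess(w):

[(3, 4, 2), (5, 6, 4), (6, 1, 0)]


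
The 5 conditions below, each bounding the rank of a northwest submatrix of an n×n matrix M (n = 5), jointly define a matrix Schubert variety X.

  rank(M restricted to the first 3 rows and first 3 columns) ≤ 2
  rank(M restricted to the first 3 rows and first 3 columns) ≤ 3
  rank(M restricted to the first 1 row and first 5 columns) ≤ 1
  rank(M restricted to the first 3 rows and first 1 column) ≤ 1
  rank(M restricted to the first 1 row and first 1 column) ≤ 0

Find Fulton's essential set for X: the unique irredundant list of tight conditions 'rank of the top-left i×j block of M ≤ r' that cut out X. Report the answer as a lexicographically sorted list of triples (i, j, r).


Computing R[i][j] = min implied NW-rank bound (n=5, 5 conditions):

  0 | 1 | 1 | 1 | 1
  1 | 2 | 2 | 2 | 2
  1 | 2 | 2 | 3 | 3
  1 | 2 | 3 | 4 | 4
  1 | 2 | 3 | 4 | 5

second differences of R give the permutation w = (2, 1, 4, 3, 5).

Fulton essential set (2 of the 2 Rothe cells):

[(1, 1, 0), (3, 3, 2)]
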